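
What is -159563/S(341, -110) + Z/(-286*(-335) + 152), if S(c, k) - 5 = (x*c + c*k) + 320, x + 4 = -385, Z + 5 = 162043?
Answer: 21415773149/8148805154 ≈ 2.6281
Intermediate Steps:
Z = 162038 (Z = -5 + 162043 = 162038)
x = -389 (x = -4 - 385 = -389)
S(c, k) = 325 - 389*c + c*k (S(c, k) = 5 + ((-389*c + c*k) + 320) = 5 + (320 - 389*c + c*k) = 325 - 389*c + c*k)
-159563/S(341, -110) + Z/(-286*(-335) + 152) = -159563/(325 - 389*341 + 341*(-110)) + 162038/(-286*(-335) + 152) = -159563/(325 - 132649 - 37510) + 162038/(95810 + 152) = -159563/(-169834) + 162038/95962 = -159563*(-1/169834) + 162038*(1/95962) = 159563/169834 + 81019/47981 = 21415773149/8148805154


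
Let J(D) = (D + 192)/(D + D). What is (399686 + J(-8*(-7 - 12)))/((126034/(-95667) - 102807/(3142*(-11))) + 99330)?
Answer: 2282664594623127/567295864620149 ≈ 4.0238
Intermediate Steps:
J(D) = (192 + D)/(2*D) (J(D) = (192 + D)/((2*D)) = (192 + D)*(1/(2*D)) = (192 + D)/(2*D))
(399686 + J(-8*(-7 - 12)))/((126034/(-95667) - 102807/(3142*(-11))) + 99330) = (399686 + (192 - 8*(-7 - 12))/(2*((-8*(-7 - 12)))))/((126034/(-95667) - 102807/(3142*(-11))) + 99330) = (399686 + (192 - 8*(-19))/(2*((-8*(-19)))))/((126034*(-1/95667) - 102807/(-34562)) + 99330) = (399686 + (½)*(192 + 152)/152)/((-126034/95667 - 102807*(-1/34562)) + 99330) = (399686 + (½)*(1/152)*344)/((-126034/95667 + 102807/34562) + 99330) = (399686 + 43/38)/(498113651/300585714 + 99330) = 15188111/(38*(29857677085271/300585714)) = (15188111/38)*(300585714/29857677085271) = 2282664594623127/567295864620149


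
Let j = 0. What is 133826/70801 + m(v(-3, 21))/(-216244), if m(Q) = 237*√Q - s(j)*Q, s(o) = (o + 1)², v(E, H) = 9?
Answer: 14444683621/7655145722 ≈ 1.8869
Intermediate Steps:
s(o) = (1 + o)²
m(Q) = -Q + 237*√Q (m(Q) = 237*√Q - (1 + 0)²*Q = 237*√Q - 1²*Q = 237*√Q - Q = -Q + 237*√Q)
133826/70801 + m(v(-3, 21))/(-216244) = 133826/70801 + (-1*9 + 237*√9)/(-216244) = 133826*(1/70801) + (-9 + 237*3)*(-1/216244) = 133826/70801 + (-9 + 711)*(-1/216244) = 133826/70801 + 702*(-1/216244) = 133826/70801 - 351/108122 = 14444683621/7655145722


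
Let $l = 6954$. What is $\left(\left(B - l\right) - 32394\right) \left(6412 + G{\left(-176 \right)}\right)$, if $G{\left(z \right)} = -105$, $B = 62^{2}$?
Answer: $-223923728$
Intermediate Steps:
$B = 3844$
$\left(\left(B - l\right) - 32394\right) \left(6412 + G{\left(-176 \right)}\right) = \left(\left(3844 - 6954\right) - 32394\right) \left(6412 - 105\right) = \left(\left(3844 - 6954\right) - 32394\right) 6307 = \left(-3110 - 32394\right) 6307 = \left(-35504\right) 6307 = -223923728$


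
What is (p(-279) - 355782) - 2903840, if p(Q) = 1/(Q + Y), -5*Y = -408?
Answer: -3217246919/987 ≈ -3.2596e+6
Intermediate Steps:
Y = 408/5 (Y = -1/5*(-408) = 408/5 ≈ 81.600)
p(Q) = 1/(408/5 + Q) (p(Q) = 1/(Q + 408/5) = 1/(408/5 + Q))
(p(-279) - 355782) - 2903840 = (5/(408 + 5*(-279)) - 355782) - 2903840 = (5/(408 - 1395) - 355782) - 2903840 = (5/(-987) - 355782) - 2903840 = (5*(-1/987) - 355782) - 2903840 = (-5/987 - 355782) - 2903840 = -351156839/987 - 2903840 = -3217246919/987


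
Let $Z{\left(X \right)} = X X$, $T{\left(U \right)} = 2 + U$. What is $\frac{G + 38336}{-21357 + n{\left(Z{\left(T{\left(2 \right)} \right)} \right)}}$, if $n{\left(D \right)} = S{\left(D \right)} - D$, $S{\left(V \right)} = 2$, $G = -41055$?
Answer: $\frac{2719}{21371} \approx 0.12723$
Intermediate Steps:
$Z{\left(X \right)} = X^{2}$
$n{\left(D \right)} = 2 - D$
$\frac{G + 38336}{-21357 + n{\left(Z{\left(T{\left(2 \right)} \right)} \right)}} = \frac{-41055 + 38336}{-21357 + \left(2 - \left(2 + 2\right)^{2}\right)} = - \frac{2719}{-21357 + \left(2 - 4^{2}\right)} = - \frac{2719}{-21357 + \left(2 - 16\right)} = - \frac{2719}{-21357 - 14} = - \frac{2719}{-21371} = \left(-2719\right) \left(- \frac{1}{21371}\right) = \frac{2719}{21371}$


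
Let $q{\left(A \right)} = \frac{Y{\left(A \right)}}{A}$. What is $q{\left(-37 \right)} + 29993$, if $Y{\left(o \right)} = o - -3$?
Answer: $\frac{1109775}{37} \approx 29994.0$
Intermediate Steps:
$Y{\left(o \right)} = 3 + o$ ($Y{\left(o \right)} = o + 3 = 3 + o$)
$q{\left(A \right)} = \frac{3 + A}{A}$
$q{\left(-37 \right)} + 29993 = \frac{3 - 37}{-37} + 29993 = \left(- \frac{1}{37}\right) \left(-34\right) + 29993 = \frac{34}{37} + 29993 = \frac{1109775}{37}$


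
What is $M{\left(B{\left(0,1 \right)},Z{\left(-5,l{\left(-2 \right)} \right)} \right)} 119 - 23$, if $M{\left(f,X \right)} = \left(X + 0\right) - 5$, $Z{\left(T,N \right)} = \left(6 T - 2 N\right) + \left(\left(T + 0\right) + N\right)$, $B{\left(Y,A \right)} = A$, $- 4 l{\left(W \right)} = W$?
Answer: $- \frac{9685}{2} \approx -4842.5$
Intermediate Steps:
$l{\left(W \right)} = - \frac{W}{4}$
$Z{\left(T,N \right)} = - N + 7 T$ ($Z{\left(T,N \right)} = \left(- 2 N + 6 T\right) + \left(T + N\right) = \left(- 2 N + 6 T\right) + \left(N + T\right) = - N + 7 T$)
$M{\left(f,X \right)} = -5 + X$ ($M{\left(f,X \right)} = X - 5 = -5 + X$)
$M{\left(B{\left(0,1 \right)},Z{\left(-5,l{\left(-2 \right)} \right)} \right)} 119 - 23 = \left(-5 + \left(- \frac{\left(-1\right) \left(-2\right)}{4} + 7 \left(-5\right)\right)\right) 119 - 23 = \left(-5 - \frac{71}{2}\right) 119 - 23 = \left(- \frac{81}{2}\right) 119 - 23 = - \frac{9639}{2} - 23 = - \frac{9685}{2}$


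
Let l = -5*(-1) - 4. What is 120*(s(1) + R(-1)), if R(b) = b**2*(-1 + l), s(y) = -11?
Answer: -1320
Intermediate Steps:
l = 1 (l = 5 - 4 = 1)
R(b) = 0 (R(b) = b**2*(-1 + 1) = b**2*0 = 0)
120*(s(1) + R(-1)) = 120*(-11 + 0) = 120*(-11) = -1320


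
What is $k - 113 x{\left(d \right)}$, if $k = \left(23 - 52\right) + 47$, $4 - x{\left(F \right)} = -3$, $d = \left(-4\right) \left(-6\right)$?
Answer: $-773$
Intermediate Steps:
$d = 24$
$x{\left(F \right)} = 7$ ($x{\left(F \right)} = 4 - -3 = 4 + 3 = 7$)
$k = 18$ ($k = -29 + 47 = 18$)
$k - 113 x{\left(d \right)} = 18 - 791 = -773$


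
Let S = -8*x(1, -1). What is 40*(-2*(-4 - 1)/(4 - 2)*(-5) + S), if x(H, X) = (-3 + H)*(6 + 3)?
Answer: 4760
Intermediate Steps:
x(H, X) = -27 + 9*H (x(H, X) = (-3 + H)*9 = -27 + 9*H)
S = 144 (S = -8*(-27 + 9*1) = -8*(-27 + 9) = -8*(-18) = 144)
40*(-2*(-4 - 1)/(4 - 2)*(-5) + S) = 40*(-2*(-4 - 1)/(4 - 2)*(-5) + 144) = 40*(-(-10)/2*(-5) + 144) = 40*(-2*(-5/2)*(-5) + 144) = 40*(5*(-5) + 144) = 40*(-25 + 144) = 40*119 = 4760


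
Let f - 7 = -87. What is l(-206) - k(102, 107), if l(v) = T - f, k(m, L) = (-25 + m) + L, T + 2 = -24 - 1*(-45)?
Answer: -85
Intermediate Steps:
f = -80 (f = 7 - 87 = -80)
T = 19 (T = -2 + (-24 - 1*(-45)) = -2 + (-24 + 45) = -2 + 21 = 19)
k(m, L) = -25 + L + m
l(v) = 99 (l(v) = 19 - 1*(-80) = 19 + 80 = 99)
l(-206) - k(102, 107) = 99 - (-25 + 107 + 102) = 99 - 1*184 = 99 - 184 = -85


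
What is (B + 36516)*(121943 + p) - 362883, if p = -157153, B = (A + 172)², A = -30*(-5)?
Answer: -4936804883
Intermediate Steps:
A = 150
B = 103684 (B = (150 + 172)² = 322² = 103684)
(B + 36516)*(121943 + p) - 362883 = (103684 + 36516)*(121943 - 157153) - 362883 = 140200*(-35210) - 362883 = -4936442000 - 362883 = -4936804883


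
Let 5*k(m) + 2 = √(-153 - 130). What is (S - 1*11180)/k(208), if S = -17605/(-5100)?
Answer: 11400079/29274 + 11400079*I*√283/58548 ≈ 389.43 + 3275.6*I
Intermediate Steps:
S = 3521/1020 (S = -17605*(-1/5100) = 3521/1020 ≈ 3.4520)
k(m) = -⅖ + I*√283/5 (k(m) = -⅖ + √(-153 - 130)/5 = -⅖ + √(-283)/5 = -⅖ + (I*√283)/5 = -⅖ + I*√283/5)
(S - 1*11180)/k(208) = (3521/1020 - 1*11180)/(-⅖ + I*√283/5) = (3521/1020 - 11180)/(-⅖ + I*√283/5) = -11400079/(1020*(-⅖ + I*√283/5))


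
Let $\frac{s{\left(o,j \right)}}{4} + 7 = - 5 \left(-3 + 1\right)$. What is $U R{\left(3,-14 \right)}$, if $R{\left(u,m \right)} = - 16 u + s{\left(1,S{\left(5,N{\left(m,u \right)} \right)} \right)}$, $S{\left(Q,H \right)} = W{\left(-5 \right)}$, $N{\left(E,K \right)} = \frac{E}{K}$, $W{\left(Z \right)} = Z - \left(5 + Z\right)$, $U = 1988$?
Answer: $-71568$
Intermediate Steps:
$W{\left(Z \right)} = -5$
$S{\left(Q,H \right)} = -5$
$s{\left(o,j \right)} = 12$ ($s{\left(o,j \right)} = -28 + 4 \left(- 5 \left(-3 + 1\right)\right) = -28 + 4 \left(\left(-5\right) \left(-2\right)\right) = -28 + 4 \cdot 10 = -28 + 40 = 12$)
$R{\left(u,m \right)} = 12 - 16 u$ ($R{\left(u,m \right)} = - 16 u + 12 = 12 - 16 u$)
$U R{\left(3,-14 \right)} = 1988 \left(12 - 48\right) = 1988 \left(-36\right) = -71568$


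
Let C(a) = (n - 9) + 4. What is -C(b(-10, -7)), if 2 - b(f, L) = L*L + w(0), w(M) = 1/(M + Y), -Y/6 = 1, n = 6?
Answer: -1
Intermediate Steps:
Y = -6 (Y = -6*1 = -6)
w(M) = 1/(-6 + M) (w(M) = 1/(M - 6) = 1/(-6 + M))
b(f, L) = 13/6 - L² (b(f, L) = 2 - (L*L + 1/(-6 + 0)) = 2 - (L² + 1/(-6)) = 2 - (L² - ⅙) = 2 - (-⅙ + L²) = 2 + (⅙ - L²) = 13/6 - L²)
C(a) = 1 (C(a) = (6 - 9) + 4 = -3 + 4 = 1)
-C(b(-10, -7)) = -1*1 = -1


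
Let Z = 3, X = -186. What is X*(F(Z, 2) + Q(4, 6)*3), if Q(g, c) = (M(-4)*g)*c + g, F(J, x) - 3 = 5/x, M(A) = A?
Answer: 50313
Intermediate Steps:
F(J, x) = 3 + 5/x
Q(g, c) = g - 4*c*g (Q(g, c) = (-4*g)*c + g = -4*c*g + g = g - 4*c*g)
X*(F(Z, 2) + Q(4, 6)*3) = -186*((3 + 5/2) + (4*(1 - 4*6))*3) = -186*((3 + 5*(½)) + (4*(1 - 24))*3) = -186*((3 + 5/2) + (4*(-23))*3) = -186*(11/2 - 92*3) = -186*(11/2 - 276) = -186*(-541/2) = 50313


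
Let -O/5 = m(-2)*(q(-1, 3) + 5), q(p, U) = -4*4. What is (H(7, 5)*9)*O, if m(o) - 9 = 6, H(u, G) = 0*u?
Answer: 0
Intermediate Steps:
H(u, G) = 0
m(o) = 15 (m(o) = 9 + 6 = 15)
q(p, U) = -16
O = 825 (O = -75*(-16 + 5) = -75*(-11) = -5*(-165) = 825)
(H(7, 5)*9)*O = (0*9)*825 = 0*825 = 0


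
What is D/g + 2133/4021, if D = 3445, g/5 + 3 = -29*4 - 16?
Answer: -2482514/542835 ≈ -4.5732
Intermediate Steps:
g = -675 (g = -15 + 5*(-29*4 - 16) = -15 + 5*(-116 - 16) = -15 + 5*(-132) = -15 - 660 = -675)
D/g + 2133/4021 = 3445/(-675) + 2133/4021 = 3445*(-1/675) + 2133*(1/4021) = -689/135 + 2133/4021 = -2482514/542835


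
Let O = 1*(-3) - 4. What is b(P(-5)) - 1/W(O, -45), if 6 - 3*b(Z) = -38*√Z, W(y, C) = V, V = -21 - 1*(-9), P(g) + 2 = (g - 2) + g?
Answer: 25/12 + 38*I*√14/3 ≈ 2.0833 + 47.394*I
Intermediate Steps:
P(g) = -4 + 2*g (P(g) = -2 + ((g - 2) + g) = -2 + ((-2 + g) + g) = -2 + (-2 + 2*g) = -4 + 2*g)
V = -12 (V = -21 + 9 = -12)
O = -7 (O = -3 - 4 = -7)
W(y, C) = -12
b(Z) = 2 + 38*√Z/3 (b(Z) = 2 - (-38)*√Z/3 = 2 + 38*√Z/3)
b(P(-5)) - 1/W(O, -45) = (2 + 38*√(-4 + 2*(-5))/3) - 1/(-12) = (2 + 38*√(-4 - 10)/3) - 1*(-1/12) = (2 + 38*√(-14)/3) + 1/12 = (2 + 38*(I*√14)/3) + 1/12 = (2 + 38*I*√14/3) + 1/12 = 25/12 + 38*I*√14/3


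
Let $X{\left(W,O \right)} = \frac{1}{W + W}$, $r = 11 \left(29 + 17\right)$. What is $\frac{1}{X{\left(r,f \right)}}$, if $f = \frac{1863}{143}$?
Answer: $1012$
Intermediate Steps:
$f = \frac{1863}{143}$ ($f = 1863 \cdot \frac{1}{143} = \frac{1863}{143} \approx 13.028$)
$r = 506$ ($r = 11 \cdot 46 = 506$)
$X{\left(W,O \right)} = \frac{1}{2 W}$
$\frac{1}{X{\left(r,f \right)}} = \frac{1}{\frac{1}{2} \cdot \frac{1}{506}} = \frac{1}{\frac{1}{1012}} = 1012$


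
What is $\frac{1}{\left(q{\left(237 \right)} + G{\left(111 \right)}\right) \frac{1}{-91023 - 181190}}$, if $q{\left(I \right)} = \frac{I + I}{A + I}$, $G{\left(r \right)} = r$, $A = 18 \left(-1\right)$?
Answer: $- \frac{19871549}{8261} \approx -2405.5$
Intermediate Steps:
$A = -18$
$q{\left(I \right)} = \frac{2 I}{-18 + I}$ ($q{\left(I \right)} = \frac{I + I}{-18 + I} = \frac{2 I}{-18 + I}$)
$\frac{1}{\left(q{\left(237 \right)} + G{\left(111 \right)}\right) \frac{1}{-91023 - 181190}} = \frac{1}{\left(2 \cdot 237 \frac{1}{-18 + 237} + 111\right) \frac{1}{-91023 - 181190}} = \frac{1}{\left(2 \cdot 237 \cdot \frac{1}{219} + 111\right) \frac{1}{-272213}} = \frac{1}{\left(2 \cdot 237 \cdot \frac{1}{219} + 111\right) \left(- \frac{1}{272213}\right)} = \frac{1}{\left(\frac{158}{73} + 111\right) \left(- \frac{1}{272213}\right)} = \frac{1}{\frac{8261}{73} \left(- \frac{1}{272213}\right)} = \frac{1}{- \frac{8261}{19871549}} = - \frac{19871549}{8261}$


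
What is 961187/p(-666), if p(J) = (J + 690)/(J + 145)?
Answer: -500778427/24 ≈ -2.0866e+7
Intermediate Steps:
p(J) = (690 + J)/(145 + J)
961187/p(-666) = 961187/(((690 - 666)/(145 - 666))) = 961187/((24/(-521))) = 961187/((-1/521*24)) = 961187/(-24/521) = 961187*(-521/24) = -500778427/24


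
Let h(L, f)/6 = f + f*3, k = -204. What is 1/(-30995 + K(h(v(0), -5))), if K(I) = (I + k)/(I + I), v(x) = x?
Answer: -20/619873 ≈ -3.2265e-5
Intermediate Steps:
h(L, f) = 24*f (h(L, f) = 6*(f + f*3) = 6*(f + 3*f) = 6*(4*f) = 24*f)
K(I) = (-204 + I)/(2*I) (K(I) = (I - 204)/(I + I) = (-204 + I)/((2*I)) = (-204 + I)*(1/(2*I)) = (-204 + I)/(2*I))
1/(-30995 + K(h(v(0), -5))) = 1/(-30995 + (-204 + 24*(-5))/(2*((24*(-5))))) = 1/(-30995 + (1/2)*(-204 - 120)/(-120)) = 1/(-30995 + (1/2)*(-1/120)*(-324)) = 1/(-30995 + 27/20) = 1/(-619873/20) = -20/619873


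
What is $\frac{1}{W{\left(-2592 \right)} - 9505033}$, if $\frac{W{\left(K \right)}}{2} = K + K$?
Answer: $- \frac{1}{9515401} \approx -1.0509 \cdot 10^{-7}$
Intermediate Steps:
$W{\left(K \right)} = 4 K$ ($W{\left(K \right)} = 2 \left(K + K\right) = 2 \cdot 2 K = 4 K$)
$\frac{1}{W{\left(-2592 \right)} - 9505033} = \frac{1}{4 \left(-2592\right) - 9505033} = \frac{1}{-10368 - 9505033} = \frac{1}{-9515401} = - \frac{1}{9515401}$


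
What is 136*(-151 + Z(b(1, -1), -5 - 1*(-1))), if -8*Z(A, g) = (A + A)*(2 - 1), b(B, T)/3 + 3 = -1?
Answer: -20128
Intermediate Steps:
b(B, T) = -12 (b(B, T) = -9 + 3*(-1) = -9 - 3 = -12)
Z(A, g) = -A/4 (Z(A, g) = -(A + A)*(2 - 1)/8 = -2*A/8 = -A/4)
136*(-151 + Z(b(1, -1), -5 - 1*(-1))) = 136*(-151 - ¼*(-12)) = 136*(-151 + 3) = 136*(-148) = -20128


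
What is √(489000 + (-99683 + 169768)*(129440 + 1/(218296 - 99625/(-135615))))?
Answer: √318043788379852546277056911115/5920862333 ≈ 95249.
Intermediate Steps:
√(489000 + (-99683 + 169768)*(129440 + 1/(218296 - 99625/(-135615)))) = √(489000 + 70085*(129440 + 1/(218296 - 99625*(-1/135615)))) = √(489000 + 70085*(129440 + 1/(218296 + 19925/27123))) = √(489000 + 70085*(129440 + 1/(5920862333/27123))) = √(489000 + 70085*(129440 + 27123/5920862333)) = √(489000 + 70085*(766396420410643/5920862333)) = √(489000 + 53712893124479914655/5920862333) = √(53715788426160751655/5920862333) = √318043788379852546277056911115/5920862333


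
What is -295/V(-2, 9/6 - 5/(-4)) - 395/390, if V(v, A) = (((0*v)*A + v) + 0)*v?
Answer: -11663/156 ≈ -74.763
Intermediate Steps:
V(v, A) = v² (V(v, A) = ((0*A + v) + 0)*v = ((0 + v) + 0)*v = (v + 0)*v = v*v = v²)
-295/V(-2, 9/6 - 5/(-4)) - 395/390 = -295/((-2)²) - 395/390 = -295/4 - 395*1/390 = -295*¼ - 79/78 = -295/4 - 79/78 = -11663/156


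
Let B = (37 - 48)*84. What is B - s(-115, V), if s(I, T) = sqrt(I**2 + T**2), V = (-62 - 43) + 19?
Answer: -924 - sqrt(20621) ≈ -1067.6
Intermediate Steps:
V = -86 (V = -105 + 19 = -86)
B = -924 (B = -11*84 = -924)
B - s(-115, V) = -924 - sqrt((-115)**2 + (-86)**2) = -924 - sqrt(13225 + 7396) = -924 - sqrt(20621)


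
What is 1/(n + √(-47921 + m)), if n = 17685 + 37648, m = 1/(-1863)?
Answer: 103085379/5704112553031 - 126*I*√10476362/5704112553031 ≈ 1.8072e-5 - 7.1497e-8*I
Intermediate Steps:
m = -1/1863 ≈ -0.00053677
n = 55333
1/(n + √(-47921 + m)) = 1/(55333 + √(-47921 - 1/1863)) = 1/(55333 + √(-89276824/1863)) = 1/(55333 + 14*I*√10476362/207)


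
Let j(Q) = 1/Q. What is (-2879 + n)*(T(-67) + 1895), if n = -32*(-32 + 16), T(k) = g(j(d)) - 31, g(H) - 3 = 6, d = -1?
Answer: -4433391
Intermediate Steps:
g(H) = 9 (g(H) = 3 + 6 = 9)
T(k) = -22 (T(k) = 9 - 31 = -22)
n = 512 (n = -32*(-16) = 512)
(-2879 + n)*(T(-67) + 1895) = (-2879 + 512)*(-22 + 1895) = -2367*1873 = -4433391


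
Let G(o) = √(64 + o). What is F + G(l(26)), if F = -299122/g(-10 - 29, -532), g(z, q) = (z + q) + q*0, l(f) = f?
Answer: 299122/571 + 3*√10 ≈ 533.34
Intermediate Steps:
g(z, q) = q + z (g(z, q) = (q + z) + 0 = q + z)
F = 299122/571 (F = -299122/(-532 + (-10 - 29)) = -299122/(-532 - 39) = -299122/(-571) = -299122*(-1/571) = 299122/571 ≈ 523.86)
F + G(l(26)) = 299122/571 + √(64 + 26) = 299122/571 + √90 = 299122/571 + 3*√10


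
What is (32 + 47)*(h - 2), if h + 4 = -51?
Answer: -4503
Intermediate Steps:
h = -55 (h = -4 - 51 = -55)
(32 + 47)*(h - 2) = (32 + 47)*(-55 - 2) = 79*(-57) = -4503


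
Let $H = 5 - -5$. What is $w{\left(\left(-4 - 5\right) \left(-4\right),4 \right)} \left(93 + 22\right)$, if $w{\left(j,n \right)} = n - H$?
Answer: $-690$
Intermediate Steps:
$H = 10$ ($H = 5 + 5 = 10$)
$w{\left(j,n \right)} = -10 + n$ ($w{\left(j,n \right)} = n - 10 = -10 + n$)
$w{\left(\left(-4 - 5\right) \left(-4\right),4 \right)} \left(93 + 22\right) = \left(-10 + 4\right) \left(93 + 22\right) = \left(-6\right) 115 = -690$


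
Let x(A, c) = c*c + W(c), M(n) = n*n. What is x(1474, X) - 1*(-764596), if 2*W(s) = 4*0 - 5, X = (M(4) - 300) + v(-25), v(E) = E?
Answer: 1720149/2 ≈ 8.6007e+5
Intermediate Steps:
M(n) = n²
X = -309 (X = (4² - 300) - 25 = (16 - 300) - 25 = -284 - 25 = -309)
W(s) = -5/2 (W(s) = (4*0 - 5)/2 = (0 - 5)/2 = (½)*(-5) = -5/2)
x(A, c) = -5/2 + c² (x(A, c) = c*c - 5/2 = c² - 5/2 = -5/2 + c²)
x(1474, X) - 1*(-764596) = (-5/2 + (-309)²) - 1*(-764596) = (-5/2 + 95481) + 764596 = 190957/2 + 764596 = 1720149/2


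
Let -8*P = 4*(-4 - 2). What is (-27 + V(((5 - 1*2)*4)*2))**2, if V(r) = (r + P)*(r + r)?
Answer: 1610361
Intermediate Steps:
P = 3 (P = -(-4 - 2)/2 = -(-6)/2 = -1/8*(-24) = 3)
V(r) = 2*r*(3 + r) (V(r) = (r + 3)*(r + r) = (3 + r)*(2*r) = 2*r*(3 + r))
(-27 + V(((5 - 1*2)*4)*2))**2 = (-27 + 2*(((5 - 1*2)*4)*2)*(3 + ((5 - 1*2)*4)*2))**2 = (-27 + 2*(((5 - 2)*4)*2)*(3 + ((5 - 2)*4)*2))**2 = (-27 + 2*((3*4)*2)*(3 + (3*4)*2))**2 = (-27 + 2*(12*2)*(3 + 12*2))**2 = (-27 + 2*24*(3 + 24))**2 = (-27 + 2*24*27)**2 = (-27 + 1296)**2 = 1269**2 = 1610361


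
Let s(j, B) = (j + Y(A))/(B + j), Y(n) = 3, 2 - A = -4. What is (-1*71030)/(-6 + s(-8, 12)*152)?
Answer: 35515/98 ≈ 362.40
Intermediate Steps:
A = 6 (A = 2 - 1*(-4) = 2 + 4 = 6)
s(j, B) = (3 + j)/(B + j) (s(j, B) = (j + 3)/(B + j) = (3 + j)/(B + j))
(-1*71030)/(-6 + s(-8, 12)*152) = (-1*71030)/(-6 + ((3 - 8)/(12 - 8))*152) = -71030/(-6 + (-5/4)*152) = -71030/(-6 + ((¼)*(-5))*152) = -71030/(-6 - 5/4*152) = -71030/(-6 - 190) = -71030/(-196) = -71030*(-1/196) = 35515/98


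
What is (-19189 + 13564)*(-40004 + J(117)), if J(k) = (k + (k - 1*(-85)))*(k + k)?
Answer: -194861250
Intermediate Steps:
J(k) = 2*k*(85 + 2*k) (J(k) = (k + (k + 85))*(2*k) = (k + (85 + k))*(2*k) = (85 + 2*k)*(2*k) = 2*k*(85 + 2*k))
(-19189 + 13564)*(-40004 + J(117)) = (-19189 + 13564)*(-40004 + 2*117*(85 + 2*117)) = -5625*(-40004 + 2*117*(85 + 234)) = -5625*(-40004 + 2*117*319) = -5625*(-40004 + 74646) = -5625*34642 = -194861250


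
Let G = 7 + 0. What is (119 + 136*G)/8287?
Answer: 1071/8287 ≈ 0.12924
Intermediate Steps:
G = 7
(119 + 136*G)/8287 = (119 + 136*7)/8287 = (119 + 952)*(1/8287) = 1071*(1/8287) = 1071/8287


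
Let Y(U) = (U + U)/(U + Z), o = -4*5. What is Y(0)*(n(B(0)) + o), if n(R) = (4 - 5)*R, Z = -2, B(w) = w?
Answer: 0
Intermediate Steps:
o = -20
Y(U) = 2*U/(-2 + U) (Y(U) = (U + U)/(U - 2) = (2*U)/(-2 + U) = 2*U/(-2 + U))
n(R) = -R
Y(0)*(n(B(0)) + o) = (2*0/(-2 + 0))*(-1*0 - 20) = (2*0/(-2))*(0 - 20) = (2*0*(-½))*(-20) = 0*(-20) = 0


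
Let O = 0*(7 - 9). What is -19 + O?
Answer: -19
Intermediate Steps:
O = 0 (O = 0*(-2) = 0)
-19 + O = -19 + 0 = -19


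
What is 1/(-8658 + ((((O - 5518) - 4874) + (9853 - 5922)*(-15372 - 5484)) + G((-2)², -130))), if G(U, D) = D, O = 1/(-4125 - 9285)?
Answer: -13410/1099675195561 ≈ -1.2195e-8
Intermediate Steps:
O = -1/13410 (O = 1/(-13410) = -1/13410 ≈ -7.4571e-5)
1/(-8658 + ((((O - 5518) - 4874) + (9853 - 5922)*(-15372 - 5484)) + G((-2)², -130))) = 1/(-8658 + ((((-1/13410 - 5518) - 4874) + (9853 - 5922)*(-15372 - 5484)) - 130)) = 1/(-8658 + (((-73996381/13410 - 4874) + 3931*(-20856)) - 130)) = 1/(-8658 + ((-139356721/13410 - 81984936) - 130)) = 1/(-8658 + (-1099557348481/13410 - 130)) = 1/(-8658 - 1099559091781/13410) = 1/(-1099675195561/13410) = -13410/1099675195561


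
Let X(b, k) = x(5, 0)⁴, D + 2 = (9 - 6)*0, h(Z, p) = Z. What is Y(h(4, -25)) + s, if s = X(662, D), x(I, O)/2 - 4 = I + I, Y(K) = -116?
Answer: 614540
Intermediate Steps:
x(I, O) = 8 + 4*I (x(I, O) = 8 + 2*(I + I) = 8 + 2*(2*I) = 8 + 4*I)
D = -2 (D = -2 + (9 - 6)*0 = -2 + 3*0 = -2 + 0 = -2)
X(b, k) = 614656 (X(b, k) = (8 + 4*5)⁴ = (8 + 20)⁴ = 28⁴ = 614656)
s = 614656
Y(h(4, -25)) + s = -116 + 614656 = 614540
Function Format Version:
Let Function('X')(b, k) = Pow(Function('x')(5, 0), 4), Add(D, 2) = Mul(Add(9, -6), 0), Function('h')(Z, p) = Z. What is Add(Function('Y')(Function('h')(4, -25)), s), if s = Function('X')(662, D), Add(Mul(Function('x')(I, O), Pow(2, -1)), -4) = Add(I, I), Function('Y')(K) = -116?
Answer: 614540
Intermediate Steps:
Function('x')(I, O) = Add(8, Mul(4, I)) (Function('x')(I, O) = Add(8, Mul(2, Add(I, I))) = Add(8, Mul(2, Mul(2, I))) = Add(8, Mul(4, I)))
D = -2 (D = Add(-2, Mul(Add(9, -6), 0)) = Add(-2, Mul(3, 0)) = Add(-2, 0) = -2)
Function('X')(b, k) = 614656 (Function('X')(b, k) = Pow(Add(8, Mul(4, 5)), 4) = Pow(Add(8, 20), 4) = Pow(28, 4) = 614656)
s = 614656
Add(Function('Y')(Function('h')(4, -25)), s) = Add(-116, 614656) = 614540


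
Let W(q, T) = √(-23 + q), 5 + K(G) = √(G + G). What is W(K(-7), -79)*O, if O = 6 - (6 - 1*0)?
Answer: 0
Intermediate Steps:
K(G) = -5 + √2*√G (K(G) = -5 + √(G + G) = -5 + √(2*G) = -5 + √2*√G)
O = 0 (O = 6 - (6 + 0) = 6 - 6 = 0)
W(K(-7), -79)*O = √(-23 + (-5 + √2*√(-7)))*0 = √(-23 + (-5 + √2*(I*√7)))*0 = √(-23 + (-5 + I*√14))*0 = √(-28 + I*√14)*0 = 0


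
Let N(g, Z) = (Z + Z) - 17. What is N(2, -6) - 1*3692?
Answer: -3721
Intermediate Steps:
N(g, Z) = -17 + 2*Z (N(g, Z) = 2*Z - 17 = -17 + 2*Z)
N(2, -6) - 1*3692 = (-17 + 2*(-6)) - 1*3692 = (-17 - 12) - 3692 = -29 - 3692 = -3721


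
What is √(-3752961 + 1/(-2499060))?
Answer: I*√5859592662354709665/1249530 ≈ 1937.3*I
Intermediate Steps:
√(-3752961 + 1/(-2499060)) = √(-3752961 - 1/2499060) = √(-9378874716661/2499060) = I*√5859592662354709665/1249530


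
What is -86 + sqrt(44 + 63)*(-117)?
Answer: -86 - 117*sqrt(107) ≈ -1296.3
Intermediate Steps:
-86 + sqrt(44 + 63)*(-117) = -86 + sqrt(107)*(-117) = -86 - 117*sqrt(107)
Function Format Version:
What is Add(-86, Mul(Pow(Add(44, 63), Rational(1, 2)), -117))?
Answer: Add(-86, Mul(-117, Pow(107, Rational(1, 2)))) ≈ -1296.3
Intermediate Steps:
Add(-86, Mul(Pow(Add(44, 63), Rational(1, 2)), -117)) = Add(-86, Mul(Pow(107, Rational(1, 2)), -117)) = Add(-86, Mul(-117, Pow(107, Rational(1, 2))))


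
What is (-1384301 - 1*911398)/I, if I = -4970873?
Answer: 2295699/4970873 ≈ 0.46183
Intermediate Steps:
(-1384301 - 1*911398)/I = (-1384301 - 1*911398)/(-4970873) = (-1384301 - 911398)*(-1/4970873) = -2295699*(-1/4970873) = 2295699/4970873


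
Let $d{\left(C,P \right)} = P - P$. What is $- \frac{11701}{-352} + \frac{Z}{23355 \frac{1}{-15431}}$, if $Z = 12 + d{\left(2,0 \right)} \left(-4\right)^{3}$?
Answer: $\frac{69365437}{2740320} \approx 25.313$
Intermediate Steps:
$d{\left(C,P \right)} = 0$
$Z = 12$ ($Z = 12 + 0 \left(-4\right)^{3} = 12 + 0 \left(-64\right) = 12 + 0 = 12$)
$- \frac{11701}{-352} + \frac{Z}{23355 \frac{1}{-15431}} = - \frac{11701}{-352} + \frac{12}{23355 \frac{1}{-15431}} = \left(-11701\right) \left(- \frac{1}{352}\right) + \frac{12}{23355 \left(- \frac{1}{15431}\right)} = \frac{11701}{352} + \frac{12}{- \frac{23355}{15431}} = \frac{11701}{352} + 12 \left(- \frac{15431}{23355}\right) = \frac{11701}{352} - \frac{61724}{7785} = \frac{69365437}{2740320}$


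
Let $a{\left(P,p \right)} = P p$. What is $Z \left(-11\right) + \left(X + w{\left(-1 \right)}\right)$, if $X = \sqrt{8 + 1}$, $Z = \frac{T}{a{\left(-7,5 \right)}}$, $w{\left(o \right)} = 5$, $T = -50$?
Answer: $- \frac{54}{7} \approx -7.7143$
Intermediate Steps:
$Z = \frac{10}{7}$ ($Z = - \frac{50}{\left(-7\right) 5} = - \frac{50}{-35} = \left(-50\right) \left(- \frac{1}{35}\right) = \frac{10}{7} \approx 1.4286$)
$X = 3$ ($X = \sqrt{9} = 3$)
$Z \left(-11\right) + \left(X + w{\left(-1 \right)}\right) = \frac{10}{7} \left(-11\right) + \left(3 + 5\right) = - \frac{110}{7} + 8 = - \frac{54}{7}$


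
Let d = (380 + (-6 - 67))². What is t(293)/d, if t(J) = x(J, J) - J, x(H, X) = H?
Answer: 0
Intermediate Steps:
t(J) = 0 (t(J) = J - J = 0)
d = 94249 (d = (380 - 73)² = 307² = 94249)
t(293)/d = 0/94249 = 0*(1/94249) = 0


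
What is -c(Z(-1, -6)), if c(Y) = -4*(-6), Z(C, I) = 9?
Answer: -24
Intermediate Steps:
c(Y) = 24
-c(Z(-1, -6)) = -1*24 = -24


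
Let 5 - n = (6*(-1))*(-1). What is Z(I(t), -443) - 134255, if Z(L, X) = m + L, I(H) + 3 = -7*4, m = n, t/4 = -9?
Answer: -134287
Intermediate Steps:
t = -36 (t = 4*(-9) = -36)
n = -1 (n = 5 - 6*(-1)*(-1) = 5 - (-6)*(-1) = 5 - 1*6 = 5 - 6 = -1)
m = -1
I(H) = -31 (I(H) = -3 - 7*4 = -3 - 28 = -31)
Z(L, X) = -1 + L
Z(I(t), -443) - 134255 = (-1 - 31) - 134255 = -32 - 134255 = -134287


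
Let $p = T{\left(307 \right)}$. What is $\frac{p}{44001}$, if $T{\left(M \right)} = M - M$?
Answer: $0$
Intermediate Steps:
$T{\left(M \right)} = 0$
$p = 0$
$\frac{p}{44001} = \frac{0}{44001} = 0 \cdot \frac{1}{44001} = 0$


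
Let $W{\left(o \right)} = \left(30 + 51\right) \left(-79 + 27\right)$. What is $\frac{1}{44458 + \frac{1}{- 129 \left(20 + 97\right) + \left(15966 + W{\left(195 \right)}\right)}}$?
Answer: $\frac{3339}{148445261} \approx 2.2493 \cdot 10^{-5}$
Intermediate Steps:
$W{\left(o \right)} = -4212$ ($W{\left(o \right)} = 81 \left(-52\right) = -4212$)
$\frac{1}{44458 + \frac{1}{- 129 \left(20 + 97\right) + \left(15966 + W{\left(195 \right)}\right)}} = \frac{1}{44458 + \frac{1}{- 129 \left(20 + 97\right) + \left(15966 - 4212\right)}} = \frac{1}{44458 + \frac{1}{\left(-129\right) 117 + 11754}} = \frac{1}{44458 + \frac{1}{-15093 + 11754}} = \frac{1}{44458 + \frac{1}{-3339}} = \frac{1}{44458 - \frac{1}{3339}} = \frac{1}{\frac{148445261}{3339}} = \frac{3339}{148445261}$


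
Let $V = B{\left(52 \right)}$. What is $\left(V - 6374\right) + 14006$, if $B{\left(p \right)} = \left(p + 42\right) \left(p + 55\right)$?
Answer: $17690$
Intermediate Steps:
$B{\left(p \right)} = \left(42 + p\right) \left(55 + p\right)$
$V = 10058$ ($V = 2310 + 52^{2} + 97 \cdot 52 = 2310 + 2704 + 5044 = 10058$)
$\left(V - 6374\right) + 14006 = \left(10058 - 6374\right) + 14006 = 3684 + 14006 = 17690$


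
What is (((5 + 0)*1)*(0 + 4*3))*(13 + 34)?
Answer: 2820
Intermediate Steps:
(((5 + 0)*1)*(0 + 4*3))*(13 + 34) = ((5*1)*(0 + 12))*47 = (5*12)*47 = 60*47 = 2820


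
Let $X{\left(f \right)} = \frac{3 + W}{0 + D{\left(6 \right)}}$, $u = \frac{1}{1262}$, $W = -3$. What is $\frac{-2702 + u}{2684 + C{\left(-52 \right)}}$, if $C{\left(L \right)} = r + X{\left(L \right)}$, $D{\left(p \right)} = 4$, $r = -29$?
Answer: $- \frac{1136641}{1116870} \approx -1.0177$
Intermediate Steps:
$u = \frac{1}{1262} \approx 0.00079239$
$X{\left(f \right)} = 0$ ($X{\left(f \right)} = \frac{3 - 3}{0 + 4} = \frac{0}{4} = 0 \cdot \frac{1}{4} = 0$)
$C{\left(L \right)} = -29$ ($C{\left(L \right)} = -29 + 0 = -29$)
$\frac{-2702 + u}{2684 + C{\left(-52 \right)}} = \frac{-2702 + \frac{1}{1262}}{2684 - 29} = - \frac{3409923}{1262 \cdot 2655} = \left(- \frac{3409923}{1262}\right) \frac{1}{2655} = - \frac{1136641}{1116870}$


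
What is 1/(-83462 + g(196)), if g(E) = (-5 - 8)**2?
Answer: -1/83293 ≈ -1.2006e-5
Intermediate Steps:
g(E) = 169 (g(E) = (-13)**2 = 169)
1/(-83462 + g(196)) = 1/(-83462 + 169) = 1/(-83293) = -1/83293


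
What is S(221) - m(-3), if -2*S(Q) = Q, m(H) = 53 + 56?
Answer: -439/2 ≈ -219.50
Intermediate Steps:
m(H) = 109
S(Q) = -Q/2
S(221) - m(-3) = -1/2*221 - 1*109 = -221/2 - 109 = -439/2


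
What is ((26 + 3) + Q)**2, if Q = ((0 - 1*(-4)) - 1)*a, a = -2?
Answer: 529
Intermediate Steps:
Q = -6 (Q = ((0 - 1*(-4)) - 1)*(-2) = ((0 + 4) - 1)*(-2) = (4 - 1)*(-2) = 3*(-2) = -6)
((26 + 3) + Q)**2 = ((26 + 3) - 6)**2 = (29 - 6)**2 = 23**2 = 529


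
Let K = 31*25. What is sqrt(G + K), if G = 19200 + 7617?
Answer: 2*sqrt(6898) ≈ 166.11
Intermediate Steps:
G = 26817
K = 775
sqrt(G + K) = sqrt(26817 + 775) = sqrt(27592) = 2*sqrt(6898)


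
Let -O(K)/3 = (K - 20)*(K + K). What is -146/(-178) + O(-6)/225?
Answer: -7431/2225 ≈ -3.3398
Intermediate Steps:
O(K) = -6*K*(-20 + K) (O(K) = -3*(K - 20)*(K + K) = -3*(-20 + K)*2*K = -6*K*(-20 + K))
-146/(-178) + O(-6)/225 = -146/(-178) + (6*(-6)*(20 - 1*(-6)))/225 = -146*(-1/178) + (6*(-6)*(20 + 6))*(1/225) = 73/89 + (6*(-6)*26)*(1/225) = 73/89 - 936*1/225 = 73/89 - 104/25 = -7431/2225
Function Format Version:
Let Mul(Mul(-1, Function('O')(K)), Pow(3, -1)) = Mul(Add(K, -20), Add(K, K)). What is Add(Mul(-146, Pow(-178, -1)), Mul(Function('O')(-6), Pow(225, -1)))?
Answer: Rational(-7431, 2225) ≈ -3.3398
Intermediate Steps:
Function('O')(K) = Mul(-6, K, Add(-20, K)) (Function('O')(K) = Mul(-3, Mul(Add(K, -20), Add(K, K))) = Mul(-3, Mul(Add(-20, K), Mul(2, K))) = Mul(-3, Mul(2, K, Add(-20, K))) = Mul(-6, K, Add(-20, K)))
Add(Mul(-146, Pow(-178, -1)), Mul(Function('O')(-6), Pow(225, -1))) = Add(Mul(-146, Pow(-178, -1)), Mul(Mul(6, -6, Add(20, Mul(-1, -6))), Pow(225, -1))) = Add(Mul(-146, Rational(-1, 178)), Mul(Mul(6, -6, Add(20, 6)), Rational(1, 225))) = Add(Rational(73, 89), Mul(Mul(6, -6, 26), Rational(1, 225))) = Add(Rational(73, 89), Mul(-936, Rational(1, 225))) = Add(Rational(73, 89), Rational(-104, 25)) = Rational(-7431, 2225)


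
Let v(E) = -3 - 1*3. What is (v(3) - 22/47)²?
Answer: 92416/2209 ≈ 41.836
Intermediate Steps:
v(E) = -6 (v(E) = -3 - 3 = -6)
(v(3) - 22/47)² = (-6 - 22/47)² = (-304/47)² = 92416/2209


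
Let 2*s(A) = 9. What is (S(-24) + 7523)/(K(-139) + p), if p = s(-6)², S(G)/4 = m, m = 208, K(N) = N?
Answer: -6684/95 ≈ -70.358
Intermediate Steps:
s(A) = 9/2 (s(A) = (½)*9 = 9/2)
S(G) = 832 (S(G) = 4*208 = 832)
p = 81/4 (p = (9/2)² = 81/4 ≈ 20.250)
(S(-24) + 7523)/(K(-139) + p) = (832 + 7523)/(-139 + 81/4) = 8355/(-475/4) = 8355*(-4/475) = -6684/95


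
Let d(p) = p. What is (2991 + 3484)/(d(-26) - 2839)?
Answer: -1295/573 ≈ -2.2600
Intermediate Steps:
(2991 + 3484)/(d(-26) - 2839) = (2991 + 3484)/(-26 - 2839) = 6475/(-2865) = 6475*(-1/2865) = -1295/573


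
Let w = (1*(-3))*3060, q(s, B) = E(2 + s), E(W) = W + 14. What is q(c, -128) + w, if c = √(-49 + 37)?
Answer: -9164 + 2*I*√3 ≈ -9164.0 + 3.4641*I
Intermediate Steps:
c = 2*I*√3 (c = √(-12) = 2*I*√3 ≈ 3.4641*I)
E(W) = 14 + W
q(s, B) = 16 + s (q(s, B) = 14 + (2 + s) = 16 + s)
w = -9180 (w = -3*3060 = -9180)
q(c, -128) + w = (16 + 2*I*√3) - 9180 = -9164 + 2*I*√3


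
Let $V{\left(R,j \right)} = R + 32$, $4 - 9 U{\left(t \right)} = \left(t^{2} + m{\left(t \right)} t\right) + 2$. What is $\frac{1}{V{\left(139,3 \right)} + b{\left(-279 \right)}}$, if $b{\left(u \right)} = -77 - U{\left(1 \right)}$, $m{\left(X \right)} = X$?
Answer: $\frac{1}{94} \approx 0.010638$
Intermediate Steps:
$U{\left(t \right)} = \frac{2}{9} - \frac{2 t^{2}}{9}$ ($U{\left(t \right)} = \frac{4}{9} - \frac{\left(t^{2} + t t\right) + 2}{9} = \frac{4}{9} - \frac{\left(t^{2} + t^{2}\right) + 2}{9} = \frac{4}{9} - \frac{2 t^{2} + 2}{9} = \frac{4}{9} - \frac{2 + 2 t^{2}}{9} = \frac{4}{9} - \left(\frac{2}{9} + \frac{2 t^{2}}{9}\right) = \frac{2}{9} - \frac{2 t^{2}}{9}$)
$b{\left(u \right)} = -77$ ($b{\left(u \right)} = -77 - \left(\frac{2}{9} - \frac{2 \cdot 1^{2}}{9}\right) = -77 - \left(\frac{2}{9} - \frac{2}{9}\right) = -77 - 0 = -77 + 0 = -77$)
$V{\left(R,j \right)} = 32 + R$
$\frac{1}{V{\left(139,3 \right)} + b{\left(-279 \right)}} = \frac{1}{\left(32 + 139\right) - 77} = \frac{1}{171 - 77} = \frac{1}{94}$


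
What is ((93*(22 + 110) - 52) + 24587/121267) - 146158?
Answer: -16241749791/121267 ≈ -1.3393e+5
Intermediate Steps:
((93*(22 + 110) - 52) + 24587/121267) - 146158 = ((93*132 - 52) + 24587*(1/121267)) - 146158 = ((12276 - 52) + 24587/121267) - 146158 = (12224 + 24587/121267) - 146158 = 1482392395/121267 - 146158 = -16241749791/121267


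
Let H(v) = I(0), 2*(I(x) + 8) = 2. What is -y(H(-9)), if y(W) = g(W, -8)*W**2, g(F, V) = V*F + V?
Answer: -2352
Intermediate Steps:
I(x) = -7 (I(x) = -8 + (1/2)*2 = -8 + 1 = -7)
H(v) = -7
g(F, V) = V + F*V (g(F, V) = F*V + V = V + F*V)
y(W) = W**2*(-8 - 8*W) (y(W) = (-8*(1 + W))*W**2 = (-8 - 8*W)*W**2 = W**2*(-8 - 8*W))
-y(H(-9)) = -8*(-7)**2*(-1 - 1*(-7)) = -8*49*(-1 + 7) = -8*49*6 = -1*2352 = -2352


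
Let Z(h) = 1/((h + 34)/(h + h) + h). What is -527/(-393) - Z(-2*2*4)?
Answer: 145943/104145 ≈ 1.4013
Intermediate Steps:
Z(h) = 1/(h + (34 + h)/(2*h)) (Z(h) = 1/((34 + h)/((2*h)) + h) = 1/((34 + h)*(1/(2*h)) + h) = 1/((34 + h)/(2*h) + h) = 1/(h + (34 + h)/(2*h)))
-527/(-393) - Z(-2*2*4) = -527/(-393) - 2*-2*2*4/(34 - 2*2*4 + 2*(-2*2*4)**2) = -527*(-1/393) - 2*(-4*4)/(34 - 4*4 + 2*(-4*4)**2) = 527/393 - 2*(-16)/(34 - 16 + 2*(-16)**2) = 527/393 - 2*(-16)/(34 - 16 + 2*256) = 527/393 - 2*(-16)/(34 - 16 + 512) = 527/393 - 2*(-16)/530 = 527/393 - 1*(-16/265) = 527/393 + 16/265 = 145943/104145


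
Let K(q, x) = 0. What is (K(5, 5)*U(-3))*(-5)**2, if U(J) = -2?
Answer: 0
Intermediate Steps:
(K(5, 5)*U(-3))*(-5)**2 = (0*(-2))*(-5)**2 = 0*25 = 0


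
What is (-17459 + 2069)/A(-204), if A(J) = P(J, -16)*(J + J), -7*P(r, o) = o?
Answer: 17955/1088 ≈ 16.503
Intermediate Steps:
P(r, o) = -o/7
A(J) = 32*J/7 (A(J) = (-1/7*(-16))*(J + J) = 16*(2*J)/7 = 32*J/7)
(-17459 + 2069)/A(-204) = (-17459 + 2069)/(((32/7)*(-204))) = -15390/(-6528/7) = -15390*(-7/6528) = 17955/1088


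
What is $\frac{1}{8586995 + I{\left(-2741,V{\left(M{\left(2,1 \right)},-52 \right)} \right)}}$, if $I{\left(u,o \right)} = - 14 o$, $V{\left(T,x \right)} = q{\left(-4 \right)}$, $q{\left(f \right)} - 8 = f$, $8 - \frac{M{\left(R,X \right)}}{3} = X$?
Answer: $\frac{1}{8586939} \approx 1.1646 \cdot 10^{-7}$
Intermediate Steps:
$M{\left(R,X \right)} = 24 - 3 X$
$q{\left(f \right)} = 8 + f$
$V{\left(T,x \right)} = 4$ ($V{\left(T,x \right)} = 8 - 4 = 4$)
$\frac{1}{8586995 + I{\left(-2741,V{\left(M{\left(2,1 \right)},-52 \right)} \right)}} = \frac{1}{8586995 - 56} = \frac{1}{8586939}$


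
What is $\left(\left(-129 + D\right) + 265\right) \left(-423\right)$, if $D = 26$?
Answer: $-68526$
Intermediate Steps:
$\left(\left(-129 + D\right) + 265\right) \left(-423\right) = \left(\left(-129 + 26\right) + 265\right) \left(-423\right) = \left(-103 + 265\right) \left(-423\right) = 162 \left(-423\right) = -68526$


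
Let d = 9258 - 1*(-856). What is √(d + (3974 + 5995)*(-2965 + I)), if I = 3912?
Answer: √9450757 ≈ 3074.2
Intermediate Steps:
d = 10114 (d = 9258 + 856 = 10114)
√(d + (3974 + 5995)*(-2965 + I)) = √(10114 + (3974 + 5995)*(-2965 + 3912)) = √(10114 + 9969*947) = √(10114 + 9440643) = √9450757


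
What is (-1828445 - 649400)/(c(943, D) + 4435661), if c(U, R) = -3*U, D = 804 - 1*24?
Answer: -2477845/4432832 ≈ -0.55898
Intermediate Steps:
D = 780 (D = 804 - 24 = 780)
(-1828445 - 649400)/(c(943, D) + 4435661) = (-1828445 - 649400)/(-3*943 + 4435661) = -2477845/(-2829 + 4435661) = -2477845/4432832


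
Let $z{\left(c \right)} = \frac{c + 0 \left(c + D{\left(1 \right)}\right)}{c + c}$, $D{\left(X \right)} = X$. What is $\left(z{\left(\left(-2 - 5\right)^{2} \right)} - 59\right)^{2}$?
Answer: $\frac{13689}{4} \approx 3422.3$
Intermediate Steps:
$z{\left(c \right)} = \frac{1}{2}$ ($z{\left(c \right)} = \frac{c + 0 \left(c + 1\right)}{c + c} = \frac{c + 0 \left(1 + c\right)}{2 c} = \left(c + 0\right) \frac{1}{2 c} = c \frac{1}{2 c} = \frac{1}{2}$)
$\left(z{\left(\left(-2 - 5\right)^{2} \right)} - 59\right)^{2} = \left(\frac{1}{2} - 59\right)^{2} = \left(- \frac{117}{2}\right)^{2} = \frac{13689}{4}$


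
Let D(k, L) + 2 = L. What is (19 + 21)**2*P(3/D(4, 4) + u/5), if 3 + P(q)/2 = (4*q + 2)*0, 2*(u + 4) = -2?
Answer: -9600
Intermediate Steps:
u = -5 (u = -4 + (1/2)*(-2) = -4 - 1 = -5)
D(k, L) = -2 + L
P(q) = -6 (P(q) = -6 + 2*((4*q + 2)*0) = -6 + 2*((2 + 4*q)*0) = -6 + 2*0 = -6 + 0 = -6)
(19 + 21)**2*P(3/D(4, 4) + u/5) = (19 + 21)**2*(-6) = 40**2*(-6) = 1600*(-6) = -9600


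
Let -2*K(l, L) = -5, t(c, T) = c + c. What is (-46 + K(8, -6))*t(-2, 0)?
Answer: 174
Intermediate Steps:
t(c, T) = 2*c
K(l, L) = 5/2 (K(l, L) = -½*(-5) = 5/2)
(-46 + K(8, -6))*t(-2, 0) = (-46 + 5/2)*(2*(-2)) = -87/2*(-4) = 174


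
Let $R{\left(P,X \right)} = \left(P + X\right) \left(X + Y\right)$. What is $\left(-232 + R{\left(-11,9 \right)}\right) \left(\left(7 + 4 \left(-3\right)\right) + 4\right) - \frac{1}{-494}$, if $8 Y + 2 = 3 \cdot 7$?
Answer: $\frac{251695}{988} \approx 254.75$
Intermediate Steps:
$Y = \frac{19}{8}$ ($Y = - \frac{1}{4} + \frac{3 \cdot 7}{8} = - \frac{1}{4} + \frac{1}{8} \cdot 21 = - \frac{1}{4} + \frac{21}{8} = \frac{19}{8} \approx 2.375$)
$R{\left(P,X \right)} = \left(\frac{19}{8} + X\right) \left(P + X\right)$ ($R{\left(P,X \right)} = \left(P + X\right) \left(X + \frac{19}{8}\right) = \left(P + X\right) \left(\frac{19}{8} + X\right) = \left(\frac{19}{8} + X\right) \left(P + X\right)$)
$\left(-232 + R{\left(-11,9 \right)}\right) \left(\left(7 + 4 \left(-3\right)\right) + 4\right) - \frac{1}{-494} = \left(-232 + \left(9^{2} + \frac{19}{8} \left(-11\right) + \frac{19}{8} \cdot 9 - 99\right)\right) \left(\left(7 + 4 \left(-3\right)\right) + 4\right) - \frac{1}{-494} = \left(-232 + \left(81 - \frac{209}{8} + \frac{171}{8} - 99\right)\right) \left(\left(7 - 12\right) + 4\right) - - \frac{1}{494} = \left(-232 - \frac{91}{4}\right) \left(-5 + 4\right) + \frac{1}{494} = \left(- \frac{1019}{4}\right) \left(-1\right) + \frac{1}{494} = \frac{1019}{4} + \frac{1}{494} = \frac{251695}{988}$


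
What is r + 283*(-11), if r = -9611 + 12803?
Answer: 79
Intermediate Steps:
r = 3192
r + 283*(-11) = 3192 + 283*(-11) = 3192 - 3113 = 79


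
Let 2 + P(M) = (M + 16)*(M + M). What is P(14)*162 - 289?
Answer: 135467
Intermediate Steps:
P(M) = -2 + 2*M*(16 + M) (P(M) = -2 + (M + 16)*(M + M) = -2 + (16 + M)*(2*M) = -2 + 2*M*(16 + M))
P(14)*162 - 289 = (-2 + 2*14² + 32*14)*162 - 289 = (-2 + 2*196 + 448)*162 - 289 = (-2 + 392 + 448)*162 - 289 = 838*162 - 289 = 135756 - 289 = 135467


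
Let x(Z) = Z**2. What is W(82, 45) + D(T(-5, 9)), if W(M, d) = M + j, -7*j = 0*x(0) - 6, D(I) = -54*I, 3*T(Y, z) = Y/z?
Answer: 650/7 ≈ 92.857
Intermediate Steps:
T(Y, z) = Y/(3*z) (T(Y, z) = (Y/z)/3 = Y/(3*z))
j = 6/7 (j = -(0*0**2 - 6)/7 = -(0*0 - 6)/7 = -(0 - 6)/7 = -1/7*(-6) = 6/7 ≈ 0.85714)
W(M, d) = 6/7 + M (W(M, d) = M + 6/7 = 6/7 + M)
W(82, 45) + D(T(-5, 9)) = (6/7 + 82) - 18*(-5)/9 = 580/7 - 18*(-5)/9 = 580/7 - 54*(-5/27) = 580/7 + 10 = 650/7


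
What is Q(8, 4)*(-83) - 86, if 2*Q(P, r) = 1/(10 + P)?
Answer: -3179/36 ≈ -88.306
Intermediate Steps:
Q(P, r) = 1/(2*(10 + P))
Q(8, 4)*(-83) - 86 = (1/(2*(10 + 8)))*(-83) - 86 = ((½)/18)*(-83) - 86 = ((½)*(1/18))*(-83) - 86 = (1/36)*(-83) - 86 = -83/36 - 86 = -3179/36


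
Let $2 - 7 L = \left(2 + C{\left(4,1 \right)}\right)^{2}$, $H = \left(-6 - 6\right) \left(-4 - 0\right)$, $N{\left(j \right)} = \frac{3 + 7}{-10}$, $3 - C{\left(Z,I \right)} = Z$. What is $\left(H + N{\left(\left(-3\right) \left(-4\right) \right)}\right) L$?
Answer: $\frac{47}{7} \approx 6.7143$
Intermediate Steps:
$C{\left(Z,I \right)} = 3 - Z$
$N{\left(j \right)} = -1$ ($N{\left(j \right)} = 10 \left(- \frac{1}{10}\right) = -1$)
$H = 48$ ($H = - 12 \left(-4 + 0\right) = \left(-12\right) \left(-4\right) = 48$)
$L = \frac{1}{7}$ ($L = \frac{2}{7} - \frac{\left(2 + \left(3 - 4\right)\right)^{2}}{7} = \frac{2}{7} - \frac{\left(2 - 1\right)^{2}}{7} = \frac{2}{7} - \frac{1^{2}}{7} = \frac{2}{7} - \frac{1}{7} = \frac{1}{7} \approx 0.14286$)
$\left(H + N{\left(\left(-3\right) \left(-4\right) \right)}\right) L = \left(48 - 1\right) \frac{1}{7} = 47 \cdot \frac{1}{7} = \frac{47}{7}$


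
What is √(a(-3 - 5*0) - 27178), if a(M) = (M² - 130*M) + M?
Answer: I*√26782 ≈ 163.65*I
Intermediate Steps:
a(M) = M² - 129*M
√(a(-3 - 5*0) - 27178) = √((-3 - 5*0)*(-129 + (-3 - 5*0)) - 27178) = √((-3 + 0)*(-129 + (-3 + 0)) - 27178) = √(-3*(-129 - 3) - 27178) = √(-3*(-132) - 27178) = √(396 - 27178) = √(-26782) = I*√26782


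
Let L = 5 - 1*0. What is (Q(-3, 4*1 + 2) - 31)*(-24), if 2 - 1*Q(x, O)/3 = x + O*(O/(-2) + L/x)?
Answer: -1632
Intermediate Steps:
L = 5 (L = 5 + 0 = 5)
Q(x, O) = 6 - 3*x - 3*O*(5/x - O/2) (Q(x, O) = 6 - 3*(x + O*(O/(-2) + 5/x)) = 6 - 3*(x + O*(O*(-½) + 5/x)) = 6 - 3*(x + O*(-O/2 + 5/x)) = 6 - 3*(x + O*(5/x - O/2)) = 6 + (-3*x - 3*O*(5/x - O/2)) = 6 - 3*x - 3*O*(5/x - O/2))
(Q(-3, 4*1 + 2) - 31)*(-24) = ((6 - 3*(-3) + 3*(4*1 + 2)²/2 - 15*(4*1 + 2)/(-3)) - 31)*(-24) = ((6 + 9 + 3*(4 + 2)²/2 - 15*(4 + 2)*(-⅓)) - 31)*(-24) = ((6 + 9 + (3/2)*6² - 15*6*(-⅓)) - 31)*(-24) = ((6 + 9 + (3/2)*36 + 30) - 31)*(-24) = ((6 + 9 + 54 + 30) - 31)*(-24) = (99 - 31)*(-24) = 68*(-24) = -1632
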